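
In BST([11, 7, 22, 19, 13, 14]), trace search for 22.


BST root = 11
Search for 22: compare at each node
Path: [11, 22]


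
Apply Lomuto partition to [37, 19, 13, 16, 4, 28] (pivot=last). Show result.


Elements <= 28 go left of pivot.
Result: [19, 13, 16, 4, 28, 37], pivot at index 4


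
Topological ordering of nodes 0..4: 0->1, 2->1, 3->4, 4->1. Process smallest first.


Kahn's algorithm, process smallest node first
Order: [0, 2, 3, 4, 1]


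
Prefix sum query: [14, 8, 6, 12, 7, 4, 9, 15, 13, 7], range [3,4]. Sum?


Prefix sums: [0, 14, 22, 28, 40, 47, 51, 60, 75, 88, 95]
Sum[3..4] = prefix[5] - prefix[3] = 47 - 28 = 19


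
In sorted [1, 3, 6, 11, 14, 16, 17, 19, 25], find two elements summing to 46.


Two pointers: lo=0, hi=8
No pair sums to 46


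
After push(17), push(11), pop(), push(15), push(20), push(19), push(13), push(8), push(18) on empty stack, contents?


push(17) -> [17]
push(11) -> [17, 11]
pop() returns 11 -> [17]
push(15) -> [17, 15]
push(20) -> [17, 15, 20]
push(19) -> [17, 15, 20, 19]
push(13) -> [17, 15, 20, 19, 13]
push(8) -> [17, 15, 20, 19, 13, 8]
push(18) -> [17, 15, 20, 19, 13, 8, 18]
Final stack (bottom to top): [17, 15, 20, 19, 13, 8, 18]


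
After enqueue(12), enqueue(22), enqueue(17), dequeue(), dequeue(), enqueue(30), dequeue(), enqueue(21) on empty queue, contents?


enqueue(12) -> [12]
enqueue(22) -> [12, 22]
enqueue(17) -> [12, 22, 17]
dequeue() returns 12 -> [22, 17]
dequeue() returns 22 -> [17]
enqueue(30) -> [17, 30]
dequeue() returns 17 -> [30]
enqueue(21) -> [30, 21]
Final queue (front to back): [30, 21]


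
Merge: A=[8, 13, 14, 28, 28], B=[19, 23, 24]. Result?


Compare heads, take smaller each step.
Merged: [8, 13, 14, 19, 23, 24, 28, 28]


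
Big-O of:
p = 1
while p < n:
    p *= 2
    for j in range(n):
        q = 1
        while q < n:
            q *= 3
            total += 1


Per nesting level: O(log n) * O(n) * O(log n) = O(n (log n)^2)
Complexity: O(n (log n)^2)


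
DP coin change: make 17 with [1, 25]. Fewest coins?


dp[0]=0; dp[i]=1+min(dp[i-c] for c in coins)
...dp[12]=12, dp[13]=13, dp[14]=14, dp[15]=15, dp[16]=16, dp[17]=17
Minimum coins for 17 = 17


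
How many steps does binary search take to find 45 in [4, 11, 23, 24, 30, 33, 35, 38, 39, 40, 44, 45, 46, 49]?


Search for 45:
[0,13] mid=6 arr[6]=35
[7,13] mid=10 arr[10]=44
[11,13] mid=12 arr[12]=46
[11,11] mid=11 arr[11]=45
Total: 4 comparisons


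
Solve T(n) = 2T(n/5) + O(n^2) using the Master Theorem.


a=2, b=5, c=2. log_5(2)=0.431 < c=2. Case 3: O(n^c) = O(n^2)
Complexity: O(n^2)


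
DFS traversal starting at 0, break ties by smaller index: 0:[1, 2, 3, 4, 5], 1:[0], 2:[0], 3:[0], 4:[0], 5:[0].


DFS stack-based: start with [0]
Visit order: [0, 1, 2, 3, 4, 5]


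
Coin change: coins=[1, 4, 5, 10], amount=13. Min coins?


dp[0]=0; dp[i]=1+min(dp[i-c] for c in coins)
...dp[8]=2, dp[9]=2, dp[10]=1, dp[11]=2, dp[12]=3, dp[13]=3
Minimum coins for 13 = 3


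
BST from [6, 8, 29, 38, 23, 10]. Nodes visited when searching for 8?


BST root = 6
Search for 8: compare at each node
Path: [6, 8]


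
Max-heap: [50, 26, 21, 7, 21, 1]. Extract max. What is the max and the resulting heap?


Max = 50
Replace root with last, heapify down
Resulting heap: [26, 21, 21, 7, 1]


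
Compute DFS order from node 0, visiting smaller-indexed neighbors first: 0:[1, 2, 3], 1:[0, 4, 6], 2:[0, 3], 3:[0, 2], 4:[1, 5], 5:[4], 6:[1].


DFS stack-based: start with [0]
Visit order: [0, 1, 4, 5, 6, 2, 3]


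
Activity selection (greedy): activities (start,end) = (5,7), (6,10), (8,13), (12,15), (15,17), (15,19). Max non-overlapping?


Greedy: pick earliest-ending, then skip overlaps.
Selected (3 activities): [(5, 7), (8, 13), (15, 17)]


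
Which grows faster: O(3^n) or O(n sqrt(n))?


n^1.5 grows slower than exponential (base 3)
O(n sqrt(n)) is asymptotically smaller; O(3^n) grows faster


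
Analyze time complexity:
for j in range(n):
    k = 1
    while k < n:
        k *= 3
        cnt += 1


Per nesting level: O(n) * O(log n) = O(n log n)
Complexity: O(n log n)


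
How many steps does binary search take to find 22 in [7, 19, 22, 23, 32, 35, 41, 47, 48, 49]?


Search for 22:
[0,9] mid=4 arr[4]=32
[0,3] mid=1 arr[1]=19
[2,3] mid=2 arr[2]=22
Total: 3 comparisons


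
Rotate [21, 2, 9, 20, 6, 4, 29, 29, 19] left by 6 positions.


Left rotate by 6: [29, 29, 19, 21, 2, 9, 20, 6, 4]


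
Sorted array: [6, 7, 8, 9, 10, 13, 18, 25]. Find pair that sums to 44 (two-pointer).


Two pointers: lo=0, hi=7
No pair sums to 44


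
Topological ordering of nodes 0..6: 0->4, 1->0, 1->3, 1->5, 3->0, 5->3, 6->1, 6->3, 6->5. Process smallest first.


Kahn's algorithm, process smallest node first
Order: [2, 6, 1, 5, 3, 0, 4]


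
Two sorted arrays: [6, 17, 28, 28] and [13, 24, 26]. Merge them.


Compare heads, take smaller each step.
Merged: [6, 13, 17, 24, 26, 28, 28]


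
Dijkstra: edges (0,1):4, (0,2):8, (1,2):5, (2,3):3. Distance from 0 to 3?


Dijkstra from 0:
Distances: {0: 0, 1: 4, 2: 8, 3: 11}
Shortest distance to 3 = 11, path = [0, 2, 3]


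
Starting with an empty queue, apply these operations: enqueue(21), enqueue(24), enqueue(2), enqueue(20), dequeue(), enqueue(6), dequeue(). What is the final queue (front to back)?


enqueue(21) -> [21]
enqueue(24) -> [21, 24]
enqueue(2) -> [21, 24, 2]
enqueue(20) -> [21, 24, 2, 20]
dequeue() returns 21 -> [24, 2, 20]
enqueue(6) -> [24, 2, 20, 6]
dequeue() returns 24 -> [2, 20, 6]
Final queue (front to back): [2, 20, 6]


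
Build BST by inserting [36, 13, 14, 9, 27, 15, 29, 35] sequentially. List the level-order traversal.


Root = 36; build tree by BST insertion.
Level-Order traversal: [36, 13, 9, 14, 27, 15, 29, 35]


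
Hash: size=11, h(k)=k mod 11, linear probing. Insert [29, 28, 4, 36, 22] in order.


Insertions: 29->slot 7; 28->slot 6; 4->slot 4; 36->slot 3; 22->slot 0
Table: [22, None, None, 36, 4, None, 28, 29, None, None, None]


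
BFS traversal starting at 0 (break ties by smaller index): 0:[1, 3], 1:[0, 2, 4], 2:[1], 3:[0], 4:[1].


BFS queue: start with [0]
Visit order: [0, 1, 3, 2, 4]


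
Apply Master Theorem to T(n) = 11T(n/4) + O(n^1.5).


a=11, b=4, c=1.5. log_4(11)=1.730 > c=1.5. Case 1: O(n^log_b(a)) = O(n^1.730)
Complexity: O(n^1.730)


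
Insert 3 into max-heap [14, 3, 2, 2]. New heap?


Append 3: [14, 3, 2, 2, 3]
Bubble up: no swaps needed
Result: [14, 3, 2, 2, 3]


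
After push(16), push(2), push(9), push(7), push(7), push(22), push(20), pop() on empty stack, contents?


push(16) -> [16]
push(2) -> [16, 2]
push(9) -> [16, 2, 9]
push(7) -> [16, 2, 9, 7]
push(7) -> [16, 2, 9, 7, 7]
push(22) -> [16, 2, 9, 7, 7, 22]
push(20) -> [16, 2, 9, 7, 7, 22, 20]
pop() returns 20 -> [16, 2, 9, 7, 7, 22]
Final stack (bottom to top): [16, 2, 9, 7, 7, 22]


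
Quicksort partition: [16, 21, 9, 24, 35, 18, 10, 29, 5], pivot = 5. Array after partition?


Elements <= 5 go left of pivot.
Result: [5, 21, 9, 24, 35, 18, 10, 29, 16], pivot at index 0


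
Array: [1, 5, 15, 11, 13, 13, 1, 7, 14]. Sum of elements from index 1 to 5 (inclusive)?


Prefix sums: [0, 1, 6, 21, 32, 45, 58, 59, 66, 80]
Sum[1..5] = prefix[6] - prefix[1] = 58 - 1 = 57


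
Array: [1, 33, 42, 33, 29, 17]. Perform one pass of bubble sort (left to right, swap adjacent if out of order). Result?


After one pass: [1, 33, 33, 29, 17, 42]


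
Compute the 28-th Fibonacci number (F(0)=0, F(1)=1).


F(n)=F(n-1)+F(n-2)
...F(26)=121393, F(27)=196418, F(28)=317811


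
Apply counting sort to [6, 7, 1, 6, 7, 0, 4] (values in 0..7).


Count array: [1, 1, 0, 0, 1, 0, 2, 2]
Reconstruct: [0, 1, 4, 6, 6, 7, 7]


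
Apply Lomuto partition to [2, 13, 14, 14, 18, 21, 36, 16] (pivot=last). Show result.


Elements <= 16 go left of pivot.
Result: [2, 13, 14, 14, 16, 21, 36, 18], pivot at index 4


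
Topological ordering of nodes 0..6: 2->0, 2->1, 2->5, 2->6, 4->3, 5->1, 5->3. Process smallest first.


Kahn's algorithm, process smallest node first
Order: [2, 0, 4, 5, 1, 3, 6]


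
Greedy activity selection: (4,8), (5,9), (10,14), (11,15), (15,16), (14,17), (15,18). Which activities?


Greedy: pick earliest-ending, then skip overlaps.
Selected (3 activities): [(4, 8), (10, 14), (15, 16)]


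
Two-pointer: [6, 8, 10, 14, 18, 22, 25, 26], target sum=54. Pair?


Two pointers: lo=0, hi=7
No pair sums to 54


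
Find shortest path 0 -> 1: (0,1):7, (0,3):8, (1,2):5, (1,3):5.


Dijkstra from 0:
Distances: {0: 0, 1: 7, 2: 12, 3: 8}
Shortest distance to 1 = 7, path = [0, 1]


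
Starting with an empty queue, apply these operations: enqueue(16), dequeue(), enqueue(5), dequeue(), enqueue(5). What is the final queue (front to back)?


enqueue(16) -> [16]
dequeue() returns 16 -> []
enqueue(5) -> [5]
dequeue() returns 5 -> []
enqueue(5) -> [5]
Final queue (front to back): [5]


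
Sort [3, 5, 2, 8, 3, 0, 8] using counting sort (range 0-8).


Count array: [1, 0, 1, 2, 0, 1, 0, 0, 2]
Reconstruct: [0, 2, 3, 3, 5, 8, 8]


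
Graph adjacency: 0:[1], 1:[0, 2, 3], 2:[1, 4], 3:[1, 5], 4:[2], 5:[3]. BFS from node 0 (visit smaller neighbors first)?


BFS queue: start with [0]
Visit order: [0, 1, 2, 3, 4, 5]


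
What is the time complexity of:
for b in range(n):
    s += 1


Per nesting level: O(n) = O(n)
Complexity: O(n)


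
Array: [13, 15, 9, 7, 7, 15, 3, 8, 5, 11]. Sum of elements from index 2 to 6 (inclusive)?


Prefix sums: [0, 13, 28, 37, 44, 51, 66, 69, 77, 82, 93]
Sum[2..6] = prefix[7] - prefix[2] = 69 - 28 = 41


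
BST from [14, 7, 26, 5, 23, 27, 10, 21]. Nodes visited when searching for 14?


BST root = 14
Search for 14: compare at each node
Path: [14]


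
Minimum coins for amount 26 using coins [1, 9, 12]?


dp[0]=0; dp[i]=1+min(dp[i-c] for c in coins)
...dp[21]=2, dp[22]=3, dp[23]=4, dp[24]=2, dp[25]=3, dp[26]=4
Minimum coins for 26 = 4


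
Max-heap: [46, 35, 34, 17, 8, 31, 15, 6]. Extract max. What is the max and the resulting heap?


Max = 46
Replace root with last, heapify down
Resulting heap: [35, 17, 34, 6, 8, 31, 15]


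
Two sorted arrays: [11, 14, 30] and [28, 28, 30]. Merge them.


Compare heads, take smaller each step.
Merged: [11, 14, 28, 28, 30, 30]


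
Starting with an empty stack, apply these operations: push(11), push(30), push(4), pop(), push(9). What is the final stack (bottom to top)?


push(11) -> [11]
push(30) -> [11, 30]
push(4) -> [11, 30, 4]
pop() returns 4 -> [11, 30]
push(9) -> [11, 30, 9]
Final stack (bottom to top): [11, 30, 9]


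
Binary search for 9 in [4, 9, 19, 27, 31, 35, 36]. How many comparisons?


Search for 9:
[0,6] mid=3 arr[3]=27
[0,2] mid=1 arr[1]=9
Total: 2 comparisons


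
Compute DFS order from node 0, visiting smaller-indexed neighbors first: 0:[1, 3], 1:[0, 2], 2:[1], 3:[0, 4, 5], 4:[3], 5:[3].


DFS stack-based: start with [0]
Visit order: [0, 1, 2, 3, 4, 5]


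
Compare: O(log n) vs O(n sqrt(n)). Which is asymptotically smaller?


logarithmic grows slower than n^1.5
O(log n) is asymptotically smaller; O(n sqrt(n)) grows faster


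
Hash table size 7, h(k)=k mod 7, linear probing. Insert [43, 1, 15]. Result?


Insertions: 43->slot 1; 1->slot 2; 15->slot 3
Table: [None, 43, 1, 15, None, None, None]


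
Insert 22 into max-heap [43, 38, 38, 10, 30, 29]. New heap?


Append 22: [43, 38, 38, 10, 30, 29, 22]
Bubble up: no swaps needed
Result: [43, 38, 38, 10, 30, 29, 22]


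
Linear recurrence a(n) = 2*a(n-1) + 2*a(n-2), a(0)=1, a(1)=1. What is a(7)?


Build bottom-up:
...a(5)=76, a(6)=208, a(7)=2*208+2*76=568


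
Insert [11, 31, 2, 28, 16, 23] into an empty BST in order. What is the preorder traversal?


Root = 11; build tree by BST insertion.
Preorder traversal: [11, 2, 31, 28, 16, 23]


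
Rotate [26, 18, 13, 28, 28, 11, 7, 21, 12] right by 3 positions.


Right rotate by 3: [7, 21, 12, 26, 18, 13, 28, 28, 11]


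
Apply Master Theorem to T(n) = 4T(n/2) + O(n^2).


a=4, b=2, c=2. log_2(4)=2 = c=2. Case 2: O(n^c log n) = O(n^2 log n)
Complexity: O(n^2 log n)


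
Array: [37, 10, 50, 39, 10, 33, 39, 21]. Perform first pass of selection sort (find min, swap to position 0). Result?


After one pass: [10, 37, 50, 39, 10, 33, 39, 21]


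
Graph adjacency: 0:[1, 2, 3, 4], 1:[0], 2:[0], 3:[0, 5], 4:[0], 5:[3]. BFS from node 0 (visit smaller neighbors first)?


BFS queue: start with [0]
Visit order: [0, 1, 2, 3, 4, 5]


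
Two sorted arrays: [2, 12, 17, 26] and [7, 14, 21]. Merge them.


Compare heads, take smaller each step.
Merged: [2, 7, 12, 14, 17, 21, 26]


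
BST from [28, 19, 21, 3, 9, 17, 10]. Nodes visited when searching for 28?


BST root = 28
Search for 28: compare at each node
Path: [28]


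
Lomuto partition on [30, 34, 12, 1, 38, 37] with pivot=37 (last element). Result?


Elements <= 37 go left of pivot.
Result: [30, 34, 12, 1, 37, 38], pivot at index 4


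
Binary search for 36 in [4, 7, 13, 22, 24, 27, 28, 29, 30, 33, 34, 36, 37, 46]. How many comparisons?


Search for 36:
[0,13] mid=6 arr[6]=28
[7,13] mid=10 arr[10]=34
[11,13] mid=12 arr[12]=37
[11,11] mid=11 arr[11]=36
Total: 4 comparisons


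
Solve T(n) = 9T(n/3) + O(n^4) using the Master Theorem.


a=9, b=3, c=4. log_3(9)=2 < c=4. Case 3: O(n^c) = O(n^4)
Complexity: O(n^4)


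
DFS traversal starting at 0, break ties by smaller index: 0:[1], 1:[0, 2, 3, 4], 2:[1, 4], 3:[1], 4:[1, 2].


DFS stack-based: start with [0]
Visit order: [0, 1, 2, 4, 3]


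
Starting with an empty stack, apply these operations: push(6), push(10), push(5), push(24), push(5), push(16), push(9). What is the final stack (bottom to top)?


push(6) -> [6]
push(10) -> [6, 10]
push(5) -> [6, 10, 5]
push(24) -> [6, 10, 5, 24]
push(5) -> [6, 10, 5, 24, 5]
push(16) -> [6, 10, 5, 24, 5, 16]
push(9) -> [6, 10, 5, 24, 5, 16, 9]
Final stack (bottom to top): [6, 10, 5, 24, 5, 16, 9]


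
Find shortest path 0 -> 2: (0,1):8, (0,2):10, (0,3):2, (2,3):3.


Dijkstra from 0:
Distances: {0: 0, 1: 8, 2: 5, 3: 2}
Shortest distance to 2 = 5, path = [0, 3, 2]


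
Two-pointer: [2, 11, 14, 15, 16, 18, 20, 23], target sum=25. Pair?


Two pointers: lo=0, hi=7
Found pair: (2, 23) summing to 25


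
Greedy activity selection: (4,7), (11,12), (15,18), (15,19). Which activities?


Greedy: pick earliest-ending, then skip overlaps.
Selected (3 activities): [(4, 7), (11, 12), (15, 18)]


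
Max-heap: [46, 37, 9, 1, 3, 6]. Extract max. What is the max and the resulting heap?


Max = 46
Replace root with last, heapify down
Resulting heap: [37, 6, 9, 1, 3]


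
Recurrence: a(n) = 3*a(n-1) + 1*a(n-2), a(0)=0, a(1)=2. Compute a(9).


Build bottom-up:
...a(7)=2378, a(8)=7854, a(9)=3*7854+1*2378=25940


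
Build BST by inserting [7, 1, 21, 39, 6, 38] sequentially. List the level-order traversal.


Root = 7; build tree by BST insertion.
Level-Order traversal: [7, 1, 21, 6, 39, 38]


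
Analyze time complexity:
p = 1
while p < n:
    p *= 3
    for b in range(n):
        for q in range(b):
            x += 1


Per nesting level: O(log n) * O(n) * O(n) [triangular over b] = O(n^2 log n)
Complexity: O(n^2 log n)


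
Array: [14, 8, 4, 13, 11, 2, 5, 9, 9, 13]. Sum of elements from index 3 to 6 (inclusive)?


Prefix sums: [0, 14, 22, 26, 39, 50, 52, 57, 66, 75, 88]
Sum[3..6] = prefix[7] - prefix[3] = 57 - 26 = 31


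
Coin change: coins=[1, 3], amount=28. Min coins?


dp[0]=0; dp[i]=1+min(dp[i-c] for c in coins)
...dp[23]=9, dp[24]=8, dp[25]=9, dp[26]=10, dp[27]=9, dp[28]=10
Minimum coins for 28 = 10


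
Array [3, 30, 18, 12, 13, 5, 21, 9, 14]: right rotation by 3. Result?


Right rotate by 3: [21, 9, 14, 3, 30, 18, 12, 13, 5]


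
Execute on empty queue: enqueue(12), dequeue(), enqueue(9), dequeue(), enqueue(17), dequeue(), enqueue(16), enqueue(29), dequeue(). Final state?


enqueue(12) -> [12]
dequeue() returns 12 -> []
enqueue(9) -> [9]
dequeue() returns 9 -> []
enqueue(17) -> [17]
dequeue() returns 17 -> []
enqueue(16) -> [16]
enqueue(29) -> [16, 29]
dequeue() returns 16 -> [29]
Final queue (front to back): [29]


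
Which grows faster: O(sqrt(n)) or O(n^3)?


sublinear grows slower than cubic
O(sqrt(n)) is asymptotically smaller; O(n^3) grows faster


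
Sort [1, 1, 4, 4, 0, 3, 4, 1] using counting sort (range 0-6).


Count array: [1, 3, 0, 1, 3, 0, 0]
Reconstruct: [0, 1, 1, 1, 3, 4, 4, 4]


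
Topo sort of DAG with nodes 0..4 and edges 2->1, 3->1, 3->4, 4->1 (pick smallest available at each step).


Kahn's algorithm, process smallest node first
Order: [0, 2, 3, 4, 1]


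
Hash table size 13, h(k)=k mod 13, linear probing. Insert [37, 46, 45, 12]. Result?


Insertions: 37->slot 11; 46->slot 7; 45->slot 6; 12->slot 12
Table: [None, None, None, None, None, None, 45, 46, None, None, None, 37, 12]


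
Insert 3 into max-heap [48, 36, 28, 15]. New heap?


Append 3: [48, 36, 28, 15, 3]
Bubble up: no swaps needed
Result: [48, 36, 28, 15, 3]


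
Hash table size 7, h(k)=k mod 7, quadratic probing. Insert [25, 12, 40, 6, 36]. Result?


Insertions: 25->slot 4; 12->slot 5; 40->slot 6; 6->slot 0; 36->slot 1
Table: [6, 36, None, None, 25, 12, 40]


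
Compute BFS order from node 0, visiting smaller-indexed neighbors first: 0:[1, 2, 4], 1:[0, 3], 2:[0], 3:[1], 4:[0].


BFS queue: start with [0]
Visit order: [0, 1, 2, 4, 3]


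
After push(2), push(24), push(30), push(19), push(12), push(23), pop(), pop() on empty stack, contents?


push(2) -> [2]
push(24) -> [2, 24]
push(30) -> [2, 24, 30]
push(19) -> [2, 24, 30, 19]
push(12) -> [2, 24, 30, 19, 12]
push(23) -> [2, 24, 30, 19, 12, 23]
pop() returns 23 -> [2, 24, 30, 19, 12]
pop() returns 12 -> [2, 24, 30, 19]
Final stack (bottom to top): [2, 24, 30, 19]


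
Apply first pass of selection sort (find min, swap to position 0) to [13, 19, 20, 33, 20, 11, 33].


After one pass: [11, 19, 20, 33, 20, 13, 33]


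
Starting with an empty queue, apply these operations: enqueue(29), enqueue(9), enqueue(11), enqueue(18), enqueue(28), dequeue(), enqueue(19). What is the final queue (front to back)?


enqueue(29) -> [29]
enqueue(9) -> [29, 9]
enqueue(11) -> [29, 9, 11]
enqueue(18) -> [29, 9, 11, 18]
enqueue(28) -> [29, 9, 11, 18, 28]
dequeue() returns 29 -> [9, 11, 18, 28]
enqueue(19) -> [9, 11, 18, 28, 19]
Final queue (front to back): [9, 11, 18, 28, 19]


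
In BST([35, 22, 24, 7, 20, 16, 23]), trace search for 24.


BST root = 35
Search for 24: compare at each node
Path: [35, 22, 24]


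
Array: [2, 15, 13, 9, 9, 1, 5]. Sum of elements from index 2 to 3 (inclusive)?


Prefix sums: [0, 2, 17, 30, 39, 48, 49, 54]
Sum[2..3] = prefix[4] - prefix[2] = 39 - 17 = 22


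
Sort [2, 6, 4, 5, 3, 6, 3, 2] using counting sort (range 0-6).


Count array: [0, 0, 2, 2, 1, 1, 2]
Reconstruct: [2, 2, 3, 3, 4, 5, 6, 6]


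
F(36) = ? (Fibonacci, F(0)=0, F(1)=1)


F(n)=F(n-1)+F(n-2)
...F(34)=5702887, F(35)=9227465, F(36)=14930352


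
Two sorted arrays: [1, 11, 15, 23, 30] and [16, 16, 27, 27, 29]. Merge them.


Compare heads, take smaller each step.
Merged: [1, 11, 15, 16, 16, 23, 27, 27, 29, 30]


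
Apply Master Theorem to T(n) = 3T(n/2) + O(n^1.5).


a=3, b=2, c=1.5. log_2(3)=1.585 > c=1.5. Case 1: O(n^log_b(a)) = O(n^1.585)
Complexity: O(n^1.585)


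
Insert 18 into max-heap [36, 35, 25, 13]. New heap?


Append 18: [36, 35, 25, 13, 18]
Bubble up: no swaps needed
Result: [36, 35, 25, 13, 18]


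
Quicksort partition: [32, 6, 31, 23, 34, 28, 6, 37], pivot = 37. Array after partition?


Elements <= 37 go left of pivot.
Result: [32, 6, 31, 23, 34, 28, 6, 37], pivot at index 7


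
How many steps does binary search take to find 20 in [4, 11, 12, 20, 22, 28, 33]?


Search for 20:
[0,6] mid=3 arr[3]=20
Total: 1 comparisons


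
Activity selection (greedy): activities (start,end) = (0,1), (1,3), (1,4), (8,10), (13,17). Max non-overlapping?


Greedy: pick earliest-ending, then skip overlaps.
Selected (4 activities): [(0, 1), (1, 3), (8, 10), (13, 17)]


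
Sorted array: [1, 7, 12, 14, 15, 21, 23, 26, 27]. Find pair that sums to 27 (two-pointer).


Two pointers: lo=0, hi=8
Found pair: (1, 26) summing to 27


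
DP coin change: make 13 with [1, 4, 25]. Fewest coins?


dp[0]=0; dp[i]=1+min(dp[i-c] for c in coins)
...dp[8]=2, dp[9]=3, dp[10]=4, dp[11]=5, dp[12]=3, dp[13]=4
Minimum coins for 13 = 4


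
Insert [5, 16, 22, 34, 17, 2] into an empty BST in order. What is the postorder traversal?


Root = 5; build tree by BST insertion.
Postorder traversal: [2, 17, 34, 22, 16, 5]


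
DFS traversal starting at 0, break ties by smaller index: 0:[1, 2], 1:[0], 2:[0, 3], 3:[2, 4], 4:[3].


DFS stack-based: start with [0]
Visit order: [0, 1, 2, 3, 4]


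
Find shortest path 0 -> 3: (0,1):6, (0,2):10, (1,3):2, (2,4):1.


Dijkstra from 0:
Distances: {0: 0, 1: 6, 2: 10, 3: 8, 4: 11}
Shortest distance to 3 = 8, path = [0, 1, 3]


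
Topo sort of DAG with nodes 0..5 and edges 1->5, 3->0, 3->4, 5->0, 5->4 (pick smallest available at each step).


Kahn's algorithm, process smallest node first
Order: [1, 2, 3, 5, 0, 4]


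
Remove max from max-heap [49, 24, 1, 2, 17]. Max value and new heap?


Max = 49
Replace root with last, heapify down
Resulting heap: [24, 17, 1, 2]


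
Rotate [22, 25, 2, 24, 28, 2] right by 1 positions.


Right rotate by 1: [2, 22, 25, 2, 24, 28]


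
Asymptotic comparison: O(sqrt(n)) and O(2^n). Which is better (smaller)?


sublinear grows slower than exponential
O(sqrt(n)) is asymptotically smaller; O(2^n) grows faster


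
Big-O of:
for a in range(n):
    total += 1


Per nesting level: O(n) = O(n)
Complexity: O(n)


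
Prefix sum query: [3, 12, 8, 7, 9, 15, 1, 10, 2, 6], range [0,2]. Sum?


Prefix sums: [0, 3, 15, 23, 30, 39, 54, 55, 65, 67, 73]
Sum[0..2] = prefix[3] - prefix[0] = 23 - 0 = 23


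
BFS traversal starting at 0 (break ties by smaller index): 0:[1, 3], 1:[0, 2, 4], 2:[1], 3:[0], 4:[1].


BFS queue: start with [0]
Visit order: [0, 1, 3, 2, 4]


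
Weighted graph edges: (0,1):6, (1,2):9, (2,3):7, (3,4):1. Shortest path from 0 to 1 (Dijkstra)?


Dijkstra from 0:
Distances: {0: 0, 1: 6, 2: 15, 3: 22, 4: 23}
Shortest distance to 1 = 6, path = [0, 1]


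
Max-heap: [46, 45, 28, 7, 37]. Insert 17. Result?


Append 17: [46, 45, 28, 7, 37, 17]
Bubble up: no swaps needed
Result: [46, 45, 28, 7, 37, 17]


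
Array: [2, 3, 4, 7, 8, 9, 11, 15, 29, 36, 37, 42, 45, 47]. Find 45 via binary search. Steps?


Search for 45:
[0,13] mid=6 arr[6]=11
[7,13] mid=10 arr[10]=37
[11,13] mid=12 arr[12]=45
Total: 3 comparisons


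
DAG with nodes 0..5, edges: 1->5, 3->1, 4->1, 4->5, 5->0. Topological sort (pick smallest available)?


Kahn's algorithm, process smallest node first
Order: [2, 3, 4, 1, 5, 0]


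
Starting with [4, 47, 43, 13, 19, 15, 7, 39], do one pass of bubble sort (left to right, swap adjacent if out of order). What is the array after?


After one pass: [4, 43, 13, 19, 15, 7, 39, 47]


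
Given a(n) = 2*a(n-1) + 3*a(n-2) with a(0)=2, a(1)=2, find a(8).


Build bottom-up:
...a(6)=730, a(7)=2186, a(8)=2*2186+3*730=6562


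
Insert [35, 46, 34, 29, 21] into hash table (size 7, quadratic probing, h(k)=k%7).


Insertions: 35->slot 0; 46->slot 4; 34->slot 6; 29->slot 1; 21->slot 2
Table: [35, 29, 21, None, 46, None, 34]


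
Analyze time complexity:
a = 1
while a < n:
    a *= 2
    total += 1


Per nesting level: O(log n) = O(log n)
Complexity: O(log n)


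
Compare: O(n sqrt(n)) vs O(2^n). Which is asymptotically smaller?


n^1.5 grows slower than exponential
O(n sqrt(n)) is asymptotically smaller; O(2^n) grows faster


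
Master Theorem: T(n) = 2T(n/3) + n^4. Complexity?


a=2, b=3, c=4. log_3(2)=0.631 < c=4. Case 3: O(n^c) = O(n^4)
Complexity: O(n^4)


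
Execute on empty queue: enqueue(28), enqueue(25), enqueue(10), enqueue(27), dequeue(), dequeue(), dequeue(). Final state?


enqueue(28) -> [28]
enqueue(25) -> [28, 25]
enqueue(10) -> [28, 25, 10]
enqueue(27) -> [28, 25, 10, 27]
dequeue() returns 28 -> [25, 10, 27]
dequeue() returns 25 -> [10, 27]
dequeue() returns 10 -> [27]
Final queue (front to back): [27]


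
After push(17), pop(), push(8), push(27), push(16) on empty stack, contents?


push(17) -> [17]
pop() returns 17 -> []
push(8) -> [8]
push(27) -> [8, 27]
push(16) -> [8, 27, 16]
Final stack (bottom to top): [8, 27, 16]


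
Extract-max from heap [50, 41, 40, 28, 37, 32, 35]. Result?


Max = 50
Replace root with last, heapify down
Resulting heap: [41, 37, 40, 28, 35, 32]


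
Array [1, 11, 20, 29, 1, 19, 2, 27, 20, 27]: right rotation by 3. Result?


Right rotate by 3: [27, 20, 27, 1, 11, 20, 29, 1, 19, 2]


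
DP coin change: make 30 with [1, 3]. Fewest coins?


dp[0]=0; dp[i]=1+min(dp[i-c] for c in coins)
...dp[25]=9, dp[26]=10, dp[27]=9, dp[28]=10, dp[29]=11, dp[30]=10
Minimum coins for 30 = 10


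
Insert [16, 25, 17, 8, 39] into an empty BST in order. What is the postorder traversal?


Root = 16; build tree by BST insertion.
Postorder traversal: [8, 17, 39, 25, 16]


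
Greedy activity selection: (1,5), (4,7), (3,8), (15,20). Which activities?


Greedy: pick earliest-ending, then skip overlaps.
Selected (2 activities): [(1, 5), (15, 20)]


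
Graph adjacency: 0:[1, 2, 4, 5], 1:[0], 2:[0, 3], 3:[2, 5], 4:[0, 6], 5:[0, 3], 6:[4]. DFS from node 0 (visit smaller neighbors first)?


DFS stack-based: start with [0]
Visit order: [0, 1, 2, 3, 5, 4, 6]


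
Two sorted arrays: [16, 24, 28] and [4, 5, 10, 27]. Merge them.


Compare heads, take smaller each step.
Merged: [4, 5, 10, 16, 24, 27, 28]


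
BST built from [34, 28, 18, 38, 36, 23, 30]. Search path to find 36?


BST root = 34
Search for 36: compare at each node
Path: [34, 38, 36]


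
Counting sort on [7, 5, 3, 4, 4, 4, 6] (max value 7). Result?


Count array: [0, 0, 0, 1, 3, 1, 1, 1]
Reconstruct: [3, 4, 4, 4, 5, 6, 7]


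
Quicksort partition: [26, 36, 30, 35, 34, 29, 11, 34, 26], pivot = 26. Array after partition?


Elements <= 26 go left of pivot.
Result: [26, 11, 26, 35, 34, 29, 36, 34, 30], pivot at index 2


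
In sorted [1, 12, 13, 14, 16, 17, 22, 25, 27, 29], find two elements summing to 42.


Two pointers: lo=0, hi=9
Found pair: (13, 29) summing to 42


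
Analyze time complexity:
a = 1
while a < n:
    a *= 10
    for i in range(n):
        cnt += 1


Per nesting level: O(log n) * O(n) = O(n log n)
Complexity: O(n log n)


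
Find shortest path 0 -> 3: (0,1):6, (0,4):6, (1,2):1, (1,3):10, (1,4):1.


Dijkstra from 0:
Distances: {0: 0, 1: 6, 2: 7, 3: 16, 4: 6}
Shortest distance to 3 = 16, path = [0, 1, 3]


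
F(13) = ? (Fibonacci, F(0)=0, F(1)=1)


F(n)=F(n-1)+F(n-2)
...F(11)=89, F(12)=144, F(13)=233


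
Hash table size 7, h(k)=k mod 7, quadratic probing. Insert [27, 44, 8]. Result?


Insertions: 27->slot 6; 44->slot 2; 8->slot 1
Table: [None, 8, 44, None, None, None, 27]


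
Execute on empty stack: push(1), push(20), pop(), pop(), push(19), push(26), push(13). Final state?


push(1) -> [1]
push(20) -> [1, 20]
pop() returns 20 -> [1]
pop() returns 1 -> []
push(19) -> [19]
push(26) -> [19, 26]
push(13) -> [19, 26, 13]
Final stack (bottom to top): [19, 26, 13]


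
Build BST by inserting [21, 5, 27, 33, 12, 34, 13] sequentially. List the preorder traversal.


Root = 21; build tree by BST insertion.
Preorder traversal: [21, 5, 12, 13, 27, 33, 34]


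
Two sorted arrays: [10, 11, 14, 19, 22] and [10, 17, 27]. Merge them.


Compare heads, take smaller each step.
Merged: [10, 10, 11, 14, 17, 19, 22, 27]


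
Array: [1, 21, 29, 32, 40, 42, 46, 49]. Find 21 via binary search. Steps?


Search for 21:
[0,7] mid=3 arr[3]=32
[0,2] mid=1 arr[1]=21
Total: 2 comparisons


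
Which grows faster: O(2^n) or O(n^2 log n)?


n^2 log n grows slower than exponential
O(n^2 log n) is asymptotically smaller; O(2^n) grows faster


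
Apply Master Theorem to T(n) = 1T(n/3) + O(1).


a=1, b=3, c=0. log_3(1)=0 = c=0. Case 2: O(n^c log n) = O(log n)
Complexity: O(log n)


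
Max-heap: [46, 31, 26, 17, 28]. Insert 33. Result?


Append 33: [46, 31, 26, 17, 28, 33]
Bubble up: swap idx 5(33) with idx 2(26)
Result: [46, 31, 33, 17, 28, 26]


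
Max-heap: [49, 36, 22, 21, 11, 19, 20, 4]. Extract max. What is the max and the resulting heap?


Max = 49
Replace root with last, heapify down
Resulting heap: [36, 21, 22, 4, 11, 19, 20]


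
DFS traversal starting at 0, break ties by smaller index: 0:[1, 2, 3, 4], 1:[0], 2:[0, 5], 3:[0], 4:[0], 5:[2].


DFS stack-based: start with [0]
Visit order: [0, 1, 2, 5, 3, 4]


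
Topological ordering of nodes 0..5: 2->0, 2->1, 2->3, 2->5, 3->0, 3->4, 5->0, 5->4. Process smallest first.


Kahn's algorithm, process smallest node first
Order: [2, 1, 3, 5, 0, 4]


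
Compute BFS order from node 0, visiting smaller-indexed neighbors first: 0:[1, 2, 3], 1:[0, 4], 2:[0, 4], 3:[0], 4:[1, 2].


BFS queue: start with [0]
Visit order: [0, 1, 2, 3, 4]


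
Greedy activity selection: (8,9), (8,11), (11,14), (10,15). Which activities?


Greedy: pick earliest-ending, then skip overlaps.
Selected (2 activities): [(8, 9), (11, 14)]


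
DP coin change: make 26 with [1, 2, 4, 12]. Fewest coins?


dp[0]=0; dp[i]=1+min(dp[i-c] for c in coins)
...dp[21]=4, dp[22]=4, dp[23]=5, dp[24]=2, dp[25]=3, dp[26]=3
Minimum coins for 26 = 3


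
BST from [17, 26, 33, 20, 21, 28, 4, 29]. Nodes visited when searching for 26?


BST root = 17
Search for 26: compare at each node
Path: [17, 26]


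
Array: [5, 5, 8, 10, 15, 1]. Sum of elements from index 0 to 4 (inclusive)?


Prefix sums: [0, 5, 10, 18, 28, 43, 44]
Sum[0..4] = prefix[5] - prefix[0] = 43 - 0 = 43


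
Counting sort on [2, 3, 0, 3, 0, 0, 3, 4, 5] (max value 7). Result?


Count array: [3, 0, 1, 3, 1, 1, 0, 0]
Reconstruct: [0, 0, 0, 2, 3, 3, 3, 4, 5]


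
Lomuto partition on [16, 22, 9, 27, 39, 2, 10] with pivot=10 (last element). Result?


Elements <= 10 go left of pivot.
Result: [9, 2, 10, 27, 39, 22, 16], pivot at index 2


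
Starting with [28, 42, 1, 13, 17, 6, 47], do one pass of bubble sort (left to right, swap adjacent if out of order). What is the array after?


After one pass: [28, 1, 13, 17, 6, 42, 47]


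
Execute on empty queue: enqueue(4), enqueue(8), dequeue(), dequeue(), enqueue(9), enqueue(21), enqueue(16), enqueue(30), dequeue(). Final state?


enqueue(4) -> [4]
enqueue(8) -> [4, 8]
dequeue() returns 4 -> [8]
dequeue() returns 8 -> []
enqueue(9) -> [9]
enqueue(21) -> [9, 21]
enqueue(16) -> [9, 21, 16]
enqueue(30) -> [9, 21, 16, 30]
dequeue() returns 9 -> [21, 16, 30]
Final queue (front to back): [21, 16, 30]


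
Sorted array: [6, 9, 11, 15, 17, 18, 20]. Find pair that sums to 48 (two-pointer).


Two pointers: lo=0, hi=6
No pair sums to 48


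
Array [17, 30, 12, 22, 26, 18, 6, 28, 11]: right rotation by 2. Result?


Right rotate by 2: [28, 11, 17, 30, 12, 22, 26, 18, 6]


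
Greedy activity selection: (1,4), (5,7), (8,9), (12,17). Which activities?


Greedy: pick earliest-ending, then skip overlaps.
Selected (4 activities): [(1, 4), (5, 7), (8, 9), (12, 17)]


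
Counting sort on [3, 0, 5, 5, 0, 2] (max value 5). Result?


Count array: [2, 0, 1, 1, 0, 2]
Reconstruct: [0, 0, 2, 3, 5, 5]


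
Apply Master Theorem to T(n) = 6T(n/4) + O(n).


a=6, b=4, c=1. log_4(6)=1.292 > c=1. Case 1: O(n^log_b(a)) = O(n^1.292)
Complexity: O(n^1.292)


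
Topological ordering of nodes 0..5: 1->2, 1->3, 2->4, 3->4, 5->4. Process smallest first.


Kahn's algorithm, process smallest node first
Order: [0, 1, 2, 3, 5, 4]


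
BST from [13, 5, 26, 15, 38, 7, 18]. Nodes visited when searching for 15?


BST root = 13
Search for 15: compare at each node
Path: [13, 26, 15]


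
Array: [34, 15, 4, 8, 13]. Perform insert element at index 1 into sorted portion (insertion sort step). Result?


After one pass: [15, 34, 4, 8, 13]


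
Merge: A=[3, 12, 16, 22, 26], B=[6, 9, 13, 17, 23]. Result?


Compare heads, take smaller each step.
Merged: [3, 6, 9, 12, 13, 16, 17, 22, 23, 26]


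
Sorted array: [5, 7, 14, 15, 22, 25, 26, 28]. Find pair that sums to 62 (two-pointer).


Two pointers: lo=0, hi=7
No pair sums to 62


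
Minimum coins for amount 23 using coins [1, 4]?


dp[0]=0; dp[i]=1+min(dp[i-c] for c in coins)
...dp[18]=6, dp[19]=7, dp[20]=5, dp[21]=6, dp[22]=7, dp[23]=8
Minimum coins for 23 = 8


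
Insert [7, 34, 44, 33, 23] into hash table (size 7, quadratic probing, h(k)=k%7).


Insertions: 7->slot 0; 34->slot 6; 44->slot 2; 33->slot 5; 23->slot 3
Table: [7, None, 44, 23, None, 33, 34]


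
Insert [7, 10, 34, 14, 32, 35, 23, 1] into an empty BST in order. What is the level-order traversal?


Root = 7; build tree by BST insertion.
Level-Order traversal: [7, 1, 10, 34, 14, 35, 32, 23]


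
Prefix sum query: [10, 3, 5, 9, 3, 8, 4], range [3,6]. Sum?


Prefix sums: [0, 10, 13, 18, 27, 30, 38, 42]
Sum[3..6] = prefix[7] - prefix[3] = 42 - 18 = 24


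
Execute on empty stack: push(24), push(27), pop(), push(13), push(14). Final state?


push(24) -> [24]
push(27) -> [24, 27]
pop() returns 27 -> [24]
push(13) -> [24, 13]
push(14) -> [24, 13, 14]
Final stack (bottom to top): [24, 13, 14]


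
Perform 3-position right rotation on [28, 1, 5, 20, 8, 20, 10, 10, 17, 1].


Right rotate by 3: [10, 17, 1, 28, 1, 5, 20, 8, 20, 10]


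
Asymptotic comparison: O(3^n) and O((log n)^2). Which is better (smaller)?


polylogarithmic grows slower than exponential (base 3)
O((log n)^2) is asymptotically smaller; O(3^n) grows faster


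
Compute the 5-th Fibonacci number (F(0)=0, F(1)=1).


F(n)=F(n-1)+F(n-2)
...F(3)=2, F(4)=3, F(5)=5


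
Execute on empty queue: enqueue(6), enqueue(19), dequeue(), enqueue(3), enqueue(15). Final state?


enqueue(6) -> [6]
enqueue(19) -> [6, 19]
dequeue() returns 6 -> [19]
enqueue(3) -> [19, 3]
enqueue(15) -> [19, 3, 15]
Final queue (front to back): [19, 3, 15]


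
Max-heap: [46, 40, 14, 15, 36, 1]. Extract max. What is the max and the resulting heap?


Max = 46
Replace root with last, heapify down
Resulting heap: [40, 36, 14, 15, 1]


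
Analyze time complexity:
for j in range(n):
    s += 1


Per nesting level: O(n) = O(n)
Complexity: O(n)


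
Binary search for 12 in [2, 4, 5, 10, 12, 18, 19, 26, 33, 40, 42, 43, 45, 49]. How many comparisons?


Search for 12:
[0,13] mid=6 arr[6]=19
[0,5] mid=2 arr[2]=5
[3,5] mid=4 arr[4]=12
Total: 3 comparisons


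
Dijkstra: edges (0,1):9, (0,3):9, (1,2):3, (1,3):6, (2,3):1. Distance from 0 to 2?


Dijkstra from 0:
Distances: {0: 0, 1: 9, 2: 10, 3: 9}
Shortest distance to 2 = 10, path = [0, 3, 2]


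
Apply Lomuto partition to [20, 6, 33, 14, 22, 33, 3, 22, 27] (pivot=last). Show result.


Elements <= 27 go left of pivot.
Result: [20, 6, 14, 22, 3, 22, 27, 33, 33], pivot at index 6


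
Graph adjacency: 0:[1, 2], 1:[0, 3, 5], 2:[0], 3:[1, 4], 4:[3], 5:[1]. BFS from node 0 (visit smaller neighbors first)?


BFS queue: start with [0]
Visit order: [0, 1, 2, 3, 5, 4]


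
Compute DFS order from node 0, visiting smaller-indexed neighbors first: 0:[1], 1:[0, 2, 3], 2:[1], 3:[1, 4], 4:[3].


DFS stack-based: start with [0]
Visit order: [0, 1, 2, 3, 4]


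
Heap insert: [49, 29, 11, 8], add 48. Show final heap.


Append 48: [49, 29, 11, 8, 48]
Bubble up: swap idx 4(48) with idx 1(29)
Result: [49, 48, 11, 8, 29]


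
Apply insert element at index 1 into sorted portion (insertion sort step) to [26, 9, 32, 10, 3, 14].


After one pass: [9, 26, 32, 10, 3, 14]


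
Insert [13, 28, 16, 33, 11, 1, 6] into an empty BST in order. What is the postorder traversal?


Root = 13; build tree by BST insertion.
Postorder traversal: [6, 1, 11, 16, 33, 28, 13]


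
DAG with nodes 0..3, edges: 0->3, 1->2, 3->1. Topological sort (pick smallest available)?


Kahn's algorithm, process smallest node first
Order: [0, 3, 1, 2]


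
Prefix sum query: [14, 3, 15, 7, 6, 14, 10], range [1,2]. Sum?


Prefix sums: [0, 14, 17, 32, 39, 45, 59, 69]
Sum[1..2] = prefix[3] - prefix[1] = 32 - 14 = 18


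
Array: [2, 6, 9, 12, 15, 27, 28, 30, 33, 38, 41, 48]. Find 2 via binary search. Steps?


Search for 2:
[0,11] mid=5 arr[5]=27
[0,4] mid=2 arr[2]=9
[0,1] mid=0 arr[0]=2
Total: 3 comparisons


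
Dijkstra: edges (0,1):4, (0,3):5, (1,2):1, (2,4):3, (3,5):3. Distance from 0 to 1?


Dijkstra from 0:
Distances: {0: 0, 1: 4, 2: 5, 3: 5, 4: 8, 5: 8}
Shortest distance to 1 = 4, path = [0, 1]


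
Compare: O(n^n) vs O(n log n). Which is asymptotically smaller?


linearithmic grows slower than n^n
O(n log n) is asymptotically smaller; O(n^n) grows faster


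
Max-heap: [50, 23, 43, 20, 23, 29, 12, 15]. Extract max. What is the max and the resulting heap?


Max = 50
Replace root with last, heapify down
Resulting heap: [43, 23, 29, 20, 23, 15, 12]


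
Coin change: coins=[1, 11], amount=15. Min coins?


dp[0]=0; dp[i]=1+min(dp[i-c] for c in coins)
...dp[10]=10, dp[11]=1, dp[12]=2, dp[13]=3, dp[14]=4, dp[15]=5
Minimum coins for 15 = 5


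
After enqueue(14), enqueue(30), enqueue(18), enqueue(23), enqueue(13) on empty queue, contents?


enqueue(14) -> [14]
enqueue(30) -> [14, 30]
enqueue(18) -> [14, 30, 18]
enqueue(23) -> [14, 30, 18, 23]
enqueue(13) -> [14, 30, 18, 23, 13]
Final queue (front to back): [14, 30, 18, 23, 13]


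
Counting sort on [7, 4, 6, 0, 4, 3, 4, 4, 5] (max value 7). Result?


Count array: [1, 0, 0, 1, 4, 1, 1, 1]
Reconstruct: [0, 3, 4, 4, 4, 4, 5, 6, 7]


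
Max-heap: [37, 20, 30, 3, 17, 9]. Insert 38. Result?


Append 38: [37, 20, 30, 3, 17, 9, 38]
Bubble up: swap idx 6(38) with idx 2(30); swap idx 2(38) with idx 0(37)
Result: [38, 20, 37, 3, 17, 9, 30]


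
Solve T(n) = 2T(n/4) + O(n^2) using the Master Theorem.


a=2, b=4, c=2. log_4(2)=0.5 < c=2. Case 3: O(n^c) = O(n^2)
Complexity: O(n^2)


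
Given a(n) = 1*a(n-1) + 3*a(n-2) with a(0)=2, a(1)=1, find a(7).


Build bottom-up:
...a(5)=61, a(6)=154, a(7)=1*154+3*61=337


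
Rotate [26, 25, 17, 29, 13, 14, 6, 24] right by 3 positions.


Right rotate by 3: [14, 6, 24, 26, 25, 17, 29, 13]


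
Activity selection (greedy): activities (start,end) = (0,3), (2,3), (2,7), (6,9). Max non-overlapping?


Greedy: pick earliest-ending, then skip overlaps.
Selected (2 activities): [(0, 3), (6, 9)]


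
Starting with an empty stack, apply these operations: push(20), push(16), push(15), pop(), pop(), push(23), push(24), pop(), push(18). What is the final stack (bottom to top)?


push(20) -> [20]
push(16) -> [20, 16]
push(15) -> [20, 16, 15]
pop() returns 15 -> [20, 16]
pop() returns 16 -> [20]
push(23) -> [20, 23]
push(24) -> [20, 23, 24]
pop() returns 24 -> [20, 23]
push(18) -> [20, 23, 18]
Final stack (bottom to top): [20, 23, 18]


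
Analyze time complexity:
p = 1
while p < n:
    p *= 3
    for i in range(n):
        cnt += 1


Per nesting level: O(log n) * O(n) = O(n log n)
Complexity: O(n log n)


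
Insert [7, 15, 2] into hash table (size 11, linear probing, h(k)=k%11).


Insertions: 7->slot 7; 15->slot 4; 2->slot 2
Table: [None, None, 2, None, 15, None, None, 7, None, None, None]


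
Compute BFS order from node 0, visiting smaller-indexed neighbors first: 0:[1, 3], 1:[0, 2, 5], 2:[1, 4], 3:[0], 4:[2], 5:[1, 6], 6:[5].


BFS queue: start with [0]
Visit order: [0, 1, 3, 2, 5, 4, 6]
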